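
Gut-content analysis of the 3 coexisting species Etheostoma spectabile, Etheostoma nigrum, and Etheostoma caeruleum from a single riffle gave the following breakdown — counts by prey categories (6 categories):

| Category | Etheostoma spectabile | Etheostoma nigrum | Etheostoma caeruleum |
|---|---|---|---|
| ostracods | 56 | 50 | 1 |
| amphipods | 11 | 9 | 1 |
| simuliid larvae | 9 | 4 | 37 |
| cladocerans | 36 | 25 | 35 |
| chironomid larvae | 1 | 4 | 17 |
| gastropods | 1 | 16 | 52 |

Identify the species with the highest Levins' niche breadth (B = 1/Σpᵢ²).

Etheostoma caeruleum

Proportions for Etheostoma spectabile (n=114): 56/114=0.4912, 11/114=0.0965, 9/114=0.0789, 36/114=0.3158, 1/114=0.0088, 1/114=0.0088
Proportions for Etheostoma nigrum (n=108): 50/108=0.4630, 9/108=0.0833, 4/108=0.0370, 25/108=0.2315, 4/108=0.0370, 16/108=0.1481
Proportions for Etheostoma caeruleum (n=143): 1/143=0.0070, 1/143=0.0070, 37/143=0.2587, 35/143=0.2448, 17/143=0.1189, 52/143=0.3636
Σp_specᵢ² = 0.4912² + 0.0965² + 0.0789² + 0.3158² + 0.0088² + 0.0088² = 0.241277 + 0.009312 + 0.006225 + 0.099730 + 0.000077 + 0.000077 = 0.356698
B_spec = 1 / 0.356698 = 2.8035
Σp_nigrᵢ² = 0.4630² + 0.0833² + 0.0370² + 0.2315² + 0.0370² + 0.1481² = 0.214369 + 0.006939 + 0.001369 + 0.053592 + 0.001369 + 0.021934 = 0.299572
B_nigr = 1 / 0.299572 = 3.3381
Σp_caerᵢ² = 0.0070² + 0.0070² + 0.2587² + 0.2448² + 0.1189² + 0.3636² = 0.000049 + 0.000049 + 0.066926 + 0.059927 + 0.014137 + 0.132205 = 0.273293
B_caer = 1 / 0.273293 = 3.6591
Highest B → broadest niche (most generalist): Etheostoma caeruleum (B = 3.66).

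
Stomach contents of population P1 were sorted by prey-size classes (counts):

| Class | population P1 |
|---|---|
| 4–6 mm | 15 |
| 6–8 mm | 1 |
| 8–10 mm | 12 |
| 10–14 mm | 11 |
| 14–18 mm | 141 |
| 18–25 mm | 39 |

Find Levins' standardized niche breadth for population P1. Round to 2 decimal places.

0.24

Proportions for population P1 (n=219): 15/219=0.0685, 1/219=0.0046, 12/219=0.0548, 11/219=0.0502, 141/219=0.6438, 39/219=0.1781
Σpᵢ² = 0.0685² + 0.0046² + 0.0548² + 0.0502² + 0.6438² + 0.1781² = 0.004692 + 0.000021 + 0.003003 + 0.002520 + 0.414478 + 0.031720 = 0.456434
B = 1 / 0.456434 = 2.1909
Bₛ = (B − 1)/(n − 1) = (2.1909 − 1)/(6 − 1) = 1.1909/5 = 0.2382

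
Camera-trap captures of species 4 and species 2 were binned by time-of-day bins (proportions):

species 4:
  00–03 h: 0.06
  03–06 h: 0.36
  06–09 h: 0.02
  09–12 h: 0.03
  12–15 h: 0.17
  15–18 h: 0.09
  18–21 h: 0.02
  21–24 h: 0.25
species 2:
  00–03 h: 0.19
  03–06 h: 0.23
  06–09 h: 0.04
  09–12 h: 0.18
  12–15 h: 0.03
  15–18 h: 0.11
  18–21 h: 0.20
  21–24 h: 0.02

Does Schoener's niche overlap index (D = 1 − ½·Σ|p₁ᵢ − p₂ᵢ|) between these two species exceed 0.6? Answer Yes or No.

Σ|p₁ᵢ − p₂ᵢ| = 0.13 + 0.13 + 0.02 + 0.15 + 0.14 + 0.02 + 0.18 + 0.23 = 1.00
D = 1 − ½ × 1.00 = 1 − 0.500 = 0.5000
D = 0.5000 < 0.6 → No.

No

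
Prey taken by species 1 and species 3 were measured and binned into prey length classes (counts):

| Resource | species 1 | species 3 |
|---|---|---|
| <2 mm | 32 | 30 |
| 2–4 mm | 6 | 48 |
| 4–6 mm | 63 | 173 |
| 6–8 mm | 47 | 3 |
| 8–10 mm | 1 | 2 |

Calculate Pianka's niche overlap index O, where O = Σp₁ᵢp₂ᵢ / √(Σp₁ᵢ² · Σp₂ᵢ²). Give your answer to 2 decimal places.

Proportions for species 1 (n=149): 32/149=0.2148, 6/149=0.0403, 63/149=0.4228, 47/149=0.3154, 1/149=0.0067
Proportions for species 3 (n=256): 30/256=0.1172, 48/256=0.1875, 173/256=0.6758, 3/256=0.0117, 2/256=0.0078
Σ p₁ᵢp₂ᵢ = 0.025175 + 0.007556 + 0.285728 + 0.003690 + 0.000052 = 0.322201
Σp_1ᵢ² = 0.2148² + 0.0403² + 0.4228² + 0.3154² + 0.0067² = 0.046139 + 0.001624 + 0.178760 + 0.099477 + 0.000045 = 0.326045
Σp_2ᵢ² = 0.1172² + 0.1875² + 0.6758² + 0.0117² + 0.0078² = 0.013736 + 0.035156 + 0.456706 + 0.000137 + 0.000061 = 0.505796
O = 0.322201 / √(0.326045 × 0.505796) = 0.322201 / 0.4060939 = 0.7934

0.79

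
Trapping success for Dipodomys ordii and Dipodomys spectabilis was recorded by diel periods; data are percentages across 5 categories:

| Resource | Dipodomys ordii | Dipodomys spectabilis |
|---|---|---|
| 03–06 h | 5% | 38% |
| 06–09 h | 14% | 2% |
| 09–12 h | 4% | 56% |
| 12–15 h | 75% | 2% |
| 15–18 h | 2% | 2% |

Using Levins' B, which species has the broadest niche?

Dipodomys spectabilis

Convert percentages to proportions (divide by 100).
Σp_ordiᵢ² = 0.05² + 0.14² + 0.04² + 0.75² + 0.02² = 0.0025 + 0.0196 + 0.0016 + 0.5625 + 0.0004 = 0.5866
B_ordi = 1 / 0.5866 = 1.7047
Σp_specᵢ² = 0.38² + 0.02² + 0.56² + 0.02² + 0.02² = 0.1444 + 0.0004 + 0.3136 + 0.0004 + 0.0004 = 0.4592
B_spec = 1 / 0.4592 = 2.1777
Highest B → broadest niche (most generalist): Dipodomys spectabilis (B = 2.18).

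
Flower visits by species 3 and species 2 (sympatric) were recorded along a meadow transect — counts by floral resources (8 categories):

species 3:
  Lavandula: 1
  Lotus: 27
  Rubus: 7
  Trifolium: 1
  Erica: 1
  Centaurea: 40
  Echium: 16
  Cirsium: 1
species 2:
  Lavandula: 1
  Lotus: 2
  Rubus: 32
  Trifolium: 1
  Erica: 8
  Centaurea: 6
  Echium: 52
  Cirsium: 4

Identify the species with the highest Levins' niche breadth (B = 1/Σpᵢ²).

species 3

Proportions for species 3 (n=94): 1/94=0.0106, 27/94=0.2872, 7/94=0.0745, 1/94=0.0106, 1/94=0.0106, 40/94=0.4255, 16/94=0.1702, 1/94=0.0106
Proportions for species 2 (n=106): 1/106=0.0094, 2/106=0.0189, 32/106=0.3019, 1/106=0.0094, 8/106=0.0755, 6/106=0.0566, 52/106=0.4906, 4/106=0.0377
Σp_3ᵢ² = 0.0106² + 0.2872² + 0.0745² + 0.0106² + 0.0106² + 0.4255² + 0.1702² + 0.0106² = 0.000112 + 0.082484 + 0.005550 + 0.000112 + 0.000112 + 0.181050 + 0.028968 + 0.000112 = 0.298500
B_3 = 1 / 0.298500 = 3.3501
Σp_2ᵢ² = 0.0094² + 0.0189² + 0.3019² + 0.0094² + 0.0755² + 0.0566² + 0.4906² + 0.0377² = 0.000088 + 0.000357 + 0.091144 + 0.000088 + 0.005700 + 0.003204 + 0.240688 + 0.001421 = 0.342690
B_2 = 1 / 0.342690 = 2.9181
Highest B → broadest niche (most generalist): species 3 (B = 3.35).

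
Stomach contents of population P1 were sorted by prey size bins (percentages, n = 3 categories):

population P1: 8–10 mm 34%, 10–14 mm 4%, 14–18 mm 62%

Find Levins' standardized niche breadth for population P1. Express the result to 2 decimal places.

Convert percentages to proportions (divide by 100).
Σpᵢ² = 0.34² + 0.04² + 0.62² = 0.1156 + 0.0016 + 0.3844 = 0.5016
B = 1 / 0.5016 = 1.9936
Bₛ = (B − 1)/(n − 1) = (1.9936 − 1)/(3 − 1) = 0.9936/2 = 0.4968

0.50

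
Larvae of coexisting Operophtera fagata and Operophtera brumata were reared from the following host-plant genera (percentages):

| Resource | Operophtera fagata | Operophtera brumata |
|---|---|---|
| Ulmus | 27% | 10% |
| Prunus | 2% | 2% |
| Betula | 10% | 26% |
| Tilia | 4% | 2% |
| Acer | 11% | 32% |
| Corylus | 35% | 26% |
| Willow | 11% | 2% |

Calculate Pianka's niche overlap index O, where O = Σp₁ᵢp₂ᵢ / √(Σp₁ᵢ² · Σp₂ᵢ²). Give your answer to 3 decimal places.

0.761

Convert percentages to proportions (divide by 100).
Σ p₁ᵢp₂ᵢ = 0.0270 + 0.0004 + 0.0260 + 0.0008 + 0.0352 + 0.0910 + 0.0022 = 0.1826
Σp_1ᵢ² = 0.27² + 0.02² + 0.10² + 0.04² + 0.11² + 0.35² + 0.11² = 0.0729 + 0.0004 + 0.0100 + 0.0016 + 0.0121 + 0.1225 + 0.0121 = 0.2316
Σp_2ᵢ² = 0.10² + 0.02² + 0.26² + 0.02² + 0.32² + 0.26² + 0.02² = 0.0100 + 0.0004 + 0.0676 + 0.0004 + 0.1024 + 0.0676 + 0.0004 = 0.2488
O = 0.1826 / √(0.2316 × 0.2488) = 0.1826 / 0.240046 = 0.76069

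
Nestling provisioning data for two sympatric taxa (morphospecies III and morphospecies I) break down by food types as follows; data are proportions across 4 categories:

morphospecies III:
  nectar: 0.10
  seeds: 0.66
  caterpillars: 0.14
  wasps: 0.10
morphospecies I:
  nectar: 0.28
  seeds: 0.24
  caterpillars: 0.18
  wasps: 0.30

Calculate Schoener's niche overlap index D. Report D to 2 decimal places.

0.58

Σ|p₁ᵢ − p₂ᵢ| = 0.18 + 0.42 + 0.04 + 0.20 = 0.84
D = 1 − ½ × 0.84 = 1 − 0.420 = 0.5800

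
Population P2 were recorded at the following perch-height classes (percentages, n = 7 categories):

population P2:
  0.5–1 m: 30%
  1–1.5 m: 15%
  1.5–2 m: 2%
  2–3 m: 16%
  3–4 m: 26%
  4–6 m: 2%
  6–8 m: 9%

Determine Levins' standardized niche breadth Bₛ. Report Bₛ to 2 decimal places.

0.61

Convert percentages to proportions (divide by 100).
Σpᵢ² = 0.30² + 0.15² + 0.02² + 0.16² + 0.26² + 0.02² + 0.09² = 0.0900 + 0.0225 + 0.0004 + 0.0256 + 0.0676 + 0.0004 + 0.0081 = 0.2146
B = 1 / 0.2146 = 4.6598
Bₛ = (B − 1)/(n − 1) = (4.6598 − 1)/(7 − 1) = 3.6598/6 = 0.6100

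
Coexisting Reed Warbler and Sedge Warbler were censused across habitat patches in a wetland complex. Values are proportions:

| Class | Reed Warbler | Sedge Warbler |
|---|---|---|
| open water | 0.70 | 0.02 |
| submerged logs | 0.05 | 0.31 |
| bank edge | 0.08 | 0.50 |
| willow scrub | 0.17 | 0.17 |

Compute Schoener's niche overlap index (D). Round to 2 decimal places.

0.32

Σ|p₁ᵢ − p₂ᵢ| = 0.68 + 0.26 + 0.42 + 0.00 = 1.36
D = 1 − ½ × 1.36 = 1 − 0.680 = 0.3200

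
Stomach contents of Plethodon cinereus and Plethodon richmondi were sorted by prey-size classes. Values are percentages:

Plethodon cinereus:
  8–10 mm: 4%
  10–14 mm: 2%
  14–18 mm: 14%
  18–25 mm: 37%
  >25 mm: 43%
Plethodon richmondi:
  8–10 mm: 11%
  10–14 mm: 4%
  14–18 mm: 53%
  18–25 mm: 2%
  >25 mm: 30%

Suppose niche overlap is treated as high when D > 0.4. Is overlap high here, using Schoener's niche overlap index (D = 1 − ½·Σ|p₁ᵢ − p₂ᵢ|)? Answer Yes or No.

Convert percentages to proportions (divide by 100).
Σ|p₁ᵢ − p₂ᵢ| = 0.07 + 0.02 + 0.39 + 0.35 + 0.13 = 0.96
D = 1 − ½ × 0.96 = 1 − 0.480 = 0.5200
D = 0.5200 > 0.4 → Yes.

Yes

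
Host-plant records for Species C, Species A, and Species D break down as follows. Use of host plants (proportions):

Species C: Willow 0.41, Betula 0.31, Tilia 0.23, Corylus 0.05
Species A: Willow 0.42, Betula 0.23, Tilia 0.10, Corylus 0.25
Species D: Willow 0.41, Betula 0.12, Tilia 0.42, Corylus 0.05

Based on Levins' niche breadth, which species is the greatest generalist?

Σp_Cᵢ² = 0.41² + 0.31² + 0.23² + 0.05² = 0.1681 + 0.0961 + 0.0529 + 0.0025 = 0.3196
B_C = 1 / 0.3196 = 3.1289
Σp_Aᵢ² = 0.42² + 0.23² + 0.10² + 0.25² = 0.1764 + 0.0529 + 0.0100 + 0.0625 = 0.3018
B_A = 1 / 0.3018 = 3.3135
Σp_Dᵢ² = 0.41² + 0.12² + 0.42² + 0.05² = 0.1681 + 0.0144 + 0.1764 + 0.0025 = 0.3614
B_D = 1 / 0.3614 = 2.7670
Highest B → broadest niche (most generalist): Species A (B = 3.31).

Species A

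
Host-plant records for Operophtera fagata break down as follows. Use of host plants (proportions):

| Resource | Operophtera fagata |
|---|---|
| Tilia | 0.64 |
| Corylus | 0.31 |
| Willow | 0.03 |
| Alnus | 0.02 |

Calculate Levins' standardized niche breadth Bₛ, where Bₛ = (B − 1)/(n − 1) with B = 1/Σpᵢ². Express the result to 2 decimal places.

0.32

Σpᵢ² = 0.64² + 0.31² + 0.03² + 0.02² = 0.4096 + 0.0961 + 0.0009 + 0.0004 = 0.5070
B = 1 / 0.5070 = 1.9724
Bₛ = (B − 1)/(n − 1) = (1.9724 − 1)/(4 − 1) = 0.9724/3 = 0.3241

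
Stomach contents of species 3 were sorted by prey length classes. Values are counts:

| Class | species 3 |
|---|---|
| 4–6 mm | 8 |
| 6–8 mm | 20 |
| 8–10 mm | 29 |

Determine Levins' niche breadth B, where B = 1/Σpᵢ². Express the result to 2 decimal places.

2.49

Proportions for species 3 (n=57): 8/57=0.1404, 20/57=0.3509, 29/57=0.5088
Σpᵢ² = 0.1404² + 0.3509² + 0.5088² = 0.019712 + 0.123131 + 0.258877 = 0.401720
B = 1 / 0.401720 = 2.4893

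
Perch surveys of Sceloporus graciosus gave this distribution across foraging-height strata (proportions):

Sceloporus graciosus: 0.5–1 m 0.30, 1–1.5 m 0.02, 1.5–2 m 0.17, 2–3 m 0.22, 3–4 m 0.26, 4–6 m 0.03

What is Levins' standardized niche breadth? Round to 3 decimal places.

0.647

Σpᵢ² = 0.30² + 0.02² + 0.17² + 0.22² + 0.26² + 0.03² = 0.0900 + 0.0004 + 0.0289 + 0.0484 + 0.0676 + 0.0009 = 0.2362
B = 1 / 0.2362 = 4.23370
Bₛ = (B − 1)/(n − 1) = (4.23370 − 1)/(6 − 1) = 3.23370/5 = 0.64674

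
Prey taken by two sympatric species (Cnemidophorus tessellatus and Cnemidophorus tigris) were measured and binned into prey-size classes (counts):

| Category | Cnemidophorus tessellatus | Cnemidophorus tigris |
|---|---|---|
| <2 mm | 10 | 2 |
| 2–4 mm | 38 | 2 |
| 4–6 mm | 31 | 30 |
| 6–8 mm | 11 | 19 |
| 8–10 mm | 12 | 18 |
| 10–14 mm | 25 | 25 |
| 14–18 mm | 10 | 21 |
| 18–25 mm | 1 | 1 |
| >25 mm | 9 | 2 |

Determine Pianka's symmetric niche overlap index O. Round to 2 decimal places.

Proportions for Cnemidophorus tessellatus (n=147): 10/147=0.0680, 38/147=0.2585, 31/147=0.2109, 11/147=0.0748, 12/147=0.0816, 25/147=0.1701, 10/147=0.0680, 1/147=0.0068, 9/147=0.0612
Proportions for Cnemidophorus tigris (n=120): 2/120=0.0167, 2/120=0.0167, 30/120=0.2500, 19/120=0.1583, 18/120=0.1500, 25/120=0.2083, 21/120=0.1750, 1/120=0.0083, 2/120=0.0167
Σ p₁ᵢp₂ᵢ = 0.001136 + 0.004317 + 0.052725 + 0.011841 + 0.012240 + 0.035432 + 0.011900 + 0.000056 + 0.001022 = 0.130669
Σp_1ᵢ² = 0.0680² + 0.2585² + 0.2109² + 0.0748² + 0.0816² + 0.1701² + 0.0680² + 0.0068² + 0.0612² = 0.004624 + 0.066822 + 0.044479 + 0.005595 + 0.006659 + 0.028934 + 0.004624 + 0.000046 + 0.003745 = 0.165528
Σp_2ᵢ² = 0.0167² + 0.0167² + 0.2500² + 0.1583² + 0.1500² + 0.2083² + 0.1750² + 0.0083² + 0.0167² = 0.000279 + 0.000279 + 0.062500 + 0.025059 + 0.022500 + 0.043389 + 0.030625 + 0.000069 + 0.000279 = 0.184979
O = 0.130669 / √(0.165528 × 0.184979) = 0.130669 / 0.1749834 = 0.7468

0.75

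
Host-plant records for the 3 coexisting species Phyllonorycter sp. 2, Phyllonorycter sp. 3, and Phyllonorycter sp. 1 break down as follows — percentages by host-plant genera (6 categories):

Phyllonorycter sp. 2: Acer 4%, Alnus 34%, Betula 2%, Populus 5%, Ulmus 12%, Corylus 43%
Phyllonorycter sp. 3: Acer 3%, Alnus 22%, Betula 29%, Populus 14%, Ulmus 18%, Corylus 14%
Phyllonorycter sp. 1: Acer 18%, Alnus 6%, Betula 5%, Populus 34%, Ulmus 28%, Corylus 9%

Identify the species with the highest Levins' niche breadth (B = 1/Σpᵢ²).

Convert percentages to proportions (divide by 100).
Σp_2ᵢ² = 0.04² + 0.34² + 0.02² + 0.05² + 0.12² + 0.43² = 0.0016 + 0.1156 + 0.0004 + 0.0025 + 0.0144 + 0.1849 = 0.3194
B_2 = 1 / 0.3194 = 3.1309
Σp_3ᵢ² = 0.03² + 0.22² + 0.29² + 0.14² + 0.18² + 0.14² = 0.0009 + 0.0484 + 0.0841 + 0.0196 + 0.0324 + 0.0196 = 0.2050
B_3 = 1 / 0.2050 = 4.8780
Σp_1ᵢ² = 0.18² + 0.06² + 0.05² + 0.34² + 0.28² + 0.09² = 0.0324 + 0.0036 + 0.0025 + 0.1156 + 0.0784 + 0.0081 = 0.2406
B_1 = 1 / 0.2406 = 4.1563
Highest B → broadest niche (most generalist): Phyllonorycter sp. 3 (B = 4.88).

Phyllonorycter sp. 3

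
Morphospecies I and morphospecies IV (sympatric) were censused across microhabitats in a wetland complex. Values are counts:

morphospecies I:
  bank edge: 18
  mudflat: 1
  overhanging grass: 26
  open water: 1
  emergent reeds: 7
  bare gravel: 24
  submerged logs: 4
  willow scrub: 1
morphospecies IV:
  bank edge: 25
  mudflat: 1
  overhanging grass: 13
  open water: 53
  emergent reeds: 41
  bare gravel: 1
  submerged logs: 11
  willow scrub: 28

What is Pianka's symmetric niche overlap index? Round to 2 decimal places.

Proportions for morphospecies I (n=82): 18/82=0.2195, 1/82=0.0122, 26/82=0.3171, 1/82=0.0122, 7/82=0.0854, 24/82=0.2927, 4/82=0.0488, 1/82=0.0122
Proportions for morphospecies IV (n=173): 25/173=0.1445, 1/173=0.0058, 13/173=0.0751, 53/173=0.3064, 41/173=0.2370, 1/173=0.0058, 11/173=0.0636, 28/173=0.1618
Σ p₁ᵢp₂ᵢ = 0.031718 + 0.000071 + 0.023814 + 0.003738 + 0.020240 + 0.001698 + 0.003104 + 0.001974 = 0.086357
Σp_1ᵢ² = 0.2195² + 0.0122² + 0.3171² + 0.0122² + 0.0854² + 0.2927² + 0.0488² + 0.0122² = 0.048180 + 0.000149 + 0.100552 + 0.000149 + 0.007293 + 0.085673 + 0.002381 + 0.000149 = 0.244526
Σp_2ᵢ² = 0.1445² + 0.0058² + 0.0751² + 0.3064² + 0.2370² + 0.0058² + 0.0636² + 0.1618² = 0.020880 + 0.000034 + 0.005640 + 0.093881 + 0.056169 + 0.000034 + 0.004045 + 0.026179 = 0.206862
O = 0.086357 / √(0.244526 × 0.206862) = 0.086357 / 0.2249070 = 0.3840

0.38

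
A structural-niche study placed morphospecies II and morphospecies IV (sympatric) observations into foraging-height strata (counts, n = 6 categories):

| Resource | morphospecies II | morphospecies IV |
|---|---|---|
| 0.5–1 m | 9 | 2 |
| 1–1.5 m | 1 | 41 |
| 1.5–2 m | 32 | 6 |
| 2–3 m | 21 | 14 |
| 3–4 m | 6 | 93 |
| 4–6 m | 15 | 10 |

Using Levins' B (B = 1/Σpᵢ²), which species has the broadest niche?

Proportions for morphospecies II (n=84): 9/84=0.1071, 1/84=0.0119, 32/84=0.3810, 21/84=0.2500, 6/84=0.0714, 15/84=0.1786
Proportions for morphospecies IV (n=166): 2/166=0.0120, 41/166=0.2470, 6/166=0.0361, 14/166=0.0843, 93/166=0.5602, 10/166=0.0602
Σp_IIᵢ² = 0.1071² + 0.0119² + 0.3810² + 0.2500² + 0.0714² + 0.1786² = 0.011470 + 0.000142 + 0.145161 + 0.062500 + 0.005098 + 0.031898 = 0.256269
B_II = 1 / 0.256269 = 3.9021
Σp_IVᵢ² = 0.0120² + 0.2470² + 0.0361² + 0.0843² + 0.5602² + 0.0602² = 0.000144 + 0.061009 + 0.001303 + 0.007106 + 0.313824 + 0.003624 = 0.387010
B_IV = 1 / 0.387010 = 2.5839
Highest B → broadest niche (most generalist): morphospecies II (B = 3.90).

morphospecies II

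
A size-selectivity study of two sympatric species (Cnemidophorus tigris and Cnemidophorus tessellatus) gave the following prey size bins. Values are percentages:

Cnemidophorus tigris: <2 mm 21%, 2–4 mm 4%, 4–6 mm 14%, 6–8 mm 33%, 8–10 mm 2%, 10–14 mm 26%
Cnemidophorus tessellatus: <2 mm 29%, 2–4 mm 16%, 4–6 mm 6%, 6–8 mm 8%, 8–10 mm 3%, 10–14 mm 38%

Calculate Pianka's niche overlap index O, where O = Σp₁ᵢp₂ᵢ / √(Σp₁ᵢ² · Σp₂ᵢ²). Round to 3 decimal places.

Convert percentages to proportions (divide by 100).
Σ p₁ᵢp₂ᵢ = 0.0609 + 0.0064 + 0.0084 + 0.0264 + 0.0006 + 0.0988 = 0.2015
Σp_1ᵢ² = 0.21² + 0.04² + 0.14² + 0.33² + 0.02² + 0.26² = 0.0441 + 0.0016 + 0.0196 + 0.1089 + 0.0004 + 0.0676 = 0.2422
Σp_2ᵢ² = 0.29² + 0.16² + 0.06² + 0.08² + 0.03² + 0.38² = 0.0841 + 0.0256 + 0.0036 + 0.0064 + 0.0009 + 0.1444 = 0.2650
O = 0.2015 / √(0.2422 × 0.2650) = 0.2015 / 0.253344 = 0.79536

0.795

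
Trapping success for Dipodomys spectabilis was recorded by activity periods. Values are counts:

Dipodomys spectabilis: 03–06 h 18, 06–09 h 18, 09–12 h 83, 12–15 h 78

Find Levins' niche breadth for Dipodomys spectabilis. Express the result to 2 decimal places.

2.85

Proportions for Dipodomys spectabilis (n=197): 18/197=0.0914, 18/197=0.0914, 83/197=0.4213, 78/197=0.3959
Σpᵢ² = 0.0914² + 0.0914² + 0.4213² + 0.3959² = 0.008354 + 0.008354 + 0.177494 + 0.156737 = 0.350939
B = 1 / 0.350939 = 2.8495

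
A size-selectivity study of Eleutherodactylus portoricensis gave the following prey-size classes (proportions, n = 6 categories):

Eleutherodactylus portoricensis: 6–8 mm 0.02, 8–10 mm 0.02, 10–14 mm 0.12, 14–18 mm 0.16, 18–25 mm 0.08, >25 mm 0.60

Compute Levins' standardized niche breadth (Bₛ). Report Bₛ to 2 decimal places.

Σpᵢ² = 0.02² + 0.02² + 0.12² + 0.16² + 0.08² + 0.60² = 0.0004 + 0.0004 + 0.0144 + 0.0256 + 0.0064 + 0.3600 = 0.4072
B = 1 / 0.4072 = 2.4558
Bₛ = (B − 1)/(n − 1) = (2.4558 − 1)/(6 − 1) = 1.4558/5 = 0.2912

0.29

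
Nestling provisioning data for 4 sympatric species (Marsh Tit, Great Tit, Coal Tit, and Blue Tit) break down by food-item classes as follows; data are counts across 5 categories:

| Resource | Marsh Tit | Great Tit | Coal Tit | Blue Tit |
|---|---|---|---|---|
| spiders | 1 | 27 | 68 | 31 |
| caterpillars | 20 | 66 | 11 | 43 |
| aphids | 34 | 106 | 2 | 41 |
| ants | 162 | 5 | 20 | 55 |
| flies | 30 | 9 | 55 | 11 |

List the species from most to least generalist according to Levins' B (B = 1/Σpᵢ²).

Proportions for Marsh Tit (n=247): 1/247=0.0040, 20/247=0.0810, 34/247=0.1377, 162/247=0.6559, 30/247=0.1215
Proportions for Great Tit (n=213): 27/213=0.1268, 66/213=0.3099, 106/213=0.4977, 5/213=0.0235, 9/213=0.0423
Proportions for Coal Tit (n=156): 68/156=0.4359, 11/156=0.0705, 2/156=0.0128, 20/156=0.1282, 55/156=0.3526
Proportions for Blue Tit (n=181): 31/181=0.1713, 43/181=0.2376, 41/181=0.2265, 55/181=0.3039, 11/181=0.0608
Σp_Marsᵢ² = 0.0040² + 0.0810² + 0.1377² + 0.6559² + 0.1215² = 0.000016 + 0.006561 + 0.018961 + 0.430205 + 0.014762 = 0.470505
B_Mars = 1 / 0.470505 = 2.1254
Σp_Greaᵢ² = 0.1268² + 0.3099² + 0.4977² + 0.0235² + 0.0423² = 0.016078 + 0.096038 + 0.247705 + 0.000552 + 0.001789 = 0.362162
B_Grea = 1 / 0.362162 = 2.7612
Σp_Coalᵢ² = 0.4359² + 0.0705² + 0.0128² + 0.1282² + 0.3526² = 0.190009 + 0.004970 + 0.000164 + 0.016435 + 0.124327 = 0.335905
B_Coal = 1 / 0.335905 = 2.9770
Σp_Blueᵢ² = 0.1713² + 0.2376² + 0.2265² + 0.3039² + 0.0608² = 0.029344 + 0.056454 + 0.051302 + 0.092355 + 0.003697 = 0.233152
B_Blue = 1 / 0.233152 = 4.2890
Ranking by B (broadest → narrowest): Blue Tit (4.29) > Coal Tit (2.98) > Great Tit (2.76) > Marsh Tit (2.13)

Blue Tit > Coal Tit > Great Tit > Marsh Tit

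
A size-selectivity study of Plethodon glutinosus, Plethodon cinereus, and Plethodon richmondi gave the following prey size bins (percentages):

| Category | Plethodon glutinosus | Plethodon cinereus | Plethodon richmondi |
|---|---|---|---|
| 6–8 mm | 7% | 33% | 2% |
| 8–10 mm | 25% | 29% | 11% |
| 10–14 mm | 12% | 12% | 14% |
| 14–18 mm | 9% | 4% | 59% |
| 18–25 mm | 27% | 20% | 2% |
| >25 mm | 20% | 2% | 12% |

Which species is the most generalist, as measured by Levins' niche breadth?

Convert percentages to proportions (divide by 100).
Σp_glutᵢ² = 0.07² + 0.25² + 0.12² + 0.09² + 0.27² + 0.20² = 0.0049 + 0.0625 + 0.0144 + 0.0081 + 0.0729 + 0.0400 = 0.2028
B_glut = 1 / 0.2028 = 4.9310
Σp_cineᵢ² = 0.33² + 0.29² + 0.12² + 0.04² + 0.20² + 0.02² = 0.1089 + 0.0841 + 0.0144 + 0.0016 + 0.0400 + 0.0004 = 0.2494
B_cine = 1 / 0.2494 = 4.0096
Σp_richᵢ² = 0.02² + 0.11² + 0.14² + 0.59² + 0.02² + 0.12² = 0.0004 + 0.0121 + 0.0196 + 0.3481 + 0.0004 + 0.0144 = 0.3950
B_rich = 1 / 0.3950 = 2.5316
Highest B → broadest niche (most generalist): Plethodon glutinosus (B = 4.93).

Plethodon glutinosus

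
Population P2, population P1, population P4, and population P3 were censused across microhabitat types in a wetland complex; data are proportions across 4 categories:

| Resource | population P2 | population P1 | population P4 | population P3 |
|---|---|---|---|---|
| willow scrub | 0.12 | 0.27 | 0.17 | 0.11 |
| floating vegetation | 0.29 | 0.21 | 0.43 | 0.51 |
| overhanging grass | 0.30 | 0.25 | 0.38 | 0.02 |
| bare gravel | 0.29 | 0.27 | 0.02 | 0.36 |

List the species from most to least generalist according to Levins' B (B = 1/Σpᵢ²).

population P1 > population P2 > population P4 > population P3

Σp_P2ᵢ² = 0.12² + 0.29² + 0.30² + 0.29² = 0.0144 + 0.0841 + 0.0900 + 0.0841 = 0.2726
B_P2 = 1 / 0.2726 = 3.6684
Σp_P1ᵢ² = 0.27² + 0.21² + 0.25² + 0.27² = 0.0729 + 0.0441 + 0.0625 + 0.0729 = 0.2524
B_P1 = 1 / 0.2524 = 3.9620
Σp_P4ᵢ² = 0.17² + 0.43² + 0.38² + 0.02² = 0.0289 + 0.1849 + 0.1444 + 0.0004 = 0.3586
B_P4 = 1 / 0.3586 = 2.7886
Σp_P3ᵢ² = 0.11² + 0.51² + 0.02² + 0.36² = 0.0121 + 0.2601 + 0.0004 + 0.1296 = 0.4022
B_P3 = 1 / 0.4022 = 2.4863
Ranking by B (broadest → narrowest): population P1 (3.96) > population P2 (3.67) > population P4 (2.79) > population P3 (2.49)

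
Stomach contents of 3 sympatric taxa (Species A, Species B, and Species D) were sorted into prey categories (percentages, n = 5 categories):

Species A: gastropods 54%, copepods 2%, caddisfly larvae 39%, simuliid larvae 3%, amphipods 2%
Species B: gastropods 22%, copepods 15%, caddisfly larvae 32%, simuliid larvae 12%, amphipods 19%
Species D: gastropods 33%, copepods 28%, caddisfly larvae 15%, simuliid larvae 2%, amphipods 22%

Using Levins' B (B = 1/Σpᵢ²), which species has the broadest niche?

Species B

Convert percentages to proportions (divide by 100).
Σp_Aᵢ² = 0.54² + 0.02² + 0.39² + 0.03² + 0.02² = 0.2916 + 0.0004 + 0.1521 + 0.0009 + 0.0004 = 0.4454
B_A = 1 / 0.4454 = 2.2452
Σp_Bᵢ² = 0.22² + 0.15² + 0.32² + 0.12² + 0.19² = 0.0484 + 0.0225 + 0.1024 + 0.0144 + 0.0361 = 0.2238
B_B = 1 / 0.2238 = 4.4683
Σp_Dᵢ² = 0.33² + 0.28² + 0.15² + 0.02² + 0.22² = 0.1089 + 0.0784 + 0.0225 + 0.0004 + 0.0484 = 0.2586
B_D = 1 / 0.2586 = 3.8670
Highest B → broadest niche (most generalist): Species B (B = 4.47).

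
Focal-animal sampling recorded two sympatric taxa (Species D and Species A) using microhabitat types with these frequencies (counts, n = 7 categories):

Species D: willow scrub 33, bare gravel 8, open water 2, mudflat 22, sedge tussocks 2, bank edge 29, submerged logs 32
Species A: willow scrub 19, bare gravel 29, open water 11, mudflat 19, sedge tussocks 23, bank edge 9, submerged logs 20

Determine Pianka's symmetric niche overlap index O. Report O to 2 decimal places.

Proportions for Species D (n=128): 33/128=0.2578, 8/128=0.0625, 2/128=0.0156, 22/128=0.1719, 2/128=0.0156, 29/128=0.2266, 32/128=0.2500
Proportions for Species A (n=130): 19/130=0.1462, 29/130=0.2231, 11/130=0.0846, 19/130=0.1462, 23/130=0.1769, 9/130=0.0692, 20/130=0.1538
Σ p₁ᵢp₂ᵢ = 0.037690 + 0.013944 + 0.001320 + 0.025132 + 0.002760 + 0.015681 + 0.038450 = 0.134977
Σp_1ᵢ² = 0.2578² + 0.0625² + 0.0156² + 0.1719² + 0.0156² + 0.2266² + 0.2500² = 0.066461 + 0.003906 + 0.000243 + 0.029550 + 0.000243 + 0.051348 + 0.062500 = 0.214251
Σp_2ᵢ² = 0.1462² + 0.2231² + 0.0846² + 0.1462² + 0.1769² + 0.0692² + 0.1538² = 0.021374 + 0.049774 + 0.007157 + 0.021374 + 0.031294 + 0.004789 + 0.023654 = 0.159416
O = 0.134977 / √(0.214251 × 0.159416) = 0.134977 / 0.1848108 = 0.7304

0.73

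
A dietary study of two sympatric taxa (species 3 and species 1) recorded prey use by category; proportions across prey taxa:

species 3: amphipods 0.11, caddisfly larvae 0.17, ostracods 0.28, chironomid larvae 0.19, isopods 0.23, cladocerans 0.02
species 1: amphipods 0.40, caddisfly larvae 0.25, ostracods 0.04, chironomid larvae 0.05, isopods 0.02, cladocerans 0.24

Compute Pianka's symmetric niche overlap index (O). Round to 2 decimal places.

0.48

Σ p₁ᵢp₂ᵢ = 0.0440 + 0.0425 + 0.0112 + 0.0095 + 0.0046 + 0.0048 = 0.1166
Σp_1ᵢ² = 0.11² + 0.17² + 0.28² + 0.19² + 0.23² + 0.02² = 0.0121 + 0.0289 + 0.0784 + 0.0361 + 0.0529 + 0.0004 = 0.2088
Σp_2ᵢ² = 0.40² + 0.25² + 0.04² + 0.05² + 0.02² + 0.24² = 0.1600 + 0.0625 + 0.0016 + 0.0025 + 0.0004 + 0.0576 = 0.2846
O = 0.1166 / √(0.2088 × 0.2846) = 0.1166 / 0.24377 = 0.4783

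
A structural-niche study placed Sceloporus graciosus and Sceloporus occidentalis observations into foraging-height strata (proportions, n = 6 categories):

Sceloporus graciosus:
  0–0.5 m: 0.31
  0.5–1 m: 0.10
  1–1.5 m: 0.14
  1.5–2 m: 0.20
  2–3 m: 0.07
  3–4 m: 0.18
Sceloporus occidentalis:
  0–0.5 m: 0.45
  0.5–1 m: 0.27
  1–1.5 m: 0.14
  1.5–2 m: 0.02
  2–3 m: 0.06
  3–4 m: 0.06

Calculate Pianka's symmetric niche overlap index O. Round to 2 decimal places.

Σ p₁ᵢp₂ᵢ = 0.1395 + 0.0270 + 0.0196 + 0.0040 + 0.0042 + 0.0108 = 0.2051
Σp_1ᵢ² = 0.31² + 0.10² + 0.14² + 0.20² + 0.07² + 0.18² = 0.0961 + 0.0100 + 0.0196 + 0.0400 + 0.0049 + 0.0324 = 0.2030
Σp_2ᵢ² = 0.45² + 0.27² + 0.14² + 0.02² + 0.06² + 0.06² = 0.2025 + 0.0729 + 0.0196 + 0.0004 + 0.0036 + 0.0036 = 0.3026
O = 0.2051 / √(0.2030 × 0.3026) = 0.2051 / 0.24785 = 0.8275

0.83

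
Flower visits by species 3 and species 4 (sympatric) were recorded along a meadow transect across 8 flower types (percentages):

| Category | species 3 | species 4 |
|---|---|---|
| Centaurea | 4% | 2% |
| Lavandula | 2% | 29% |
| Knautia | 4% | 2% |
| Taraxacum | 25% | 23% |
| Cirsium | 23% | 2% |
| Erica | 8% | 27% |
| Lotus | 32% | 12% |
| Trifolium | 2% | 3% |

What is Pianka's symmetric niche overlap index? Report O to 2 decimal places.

0.57

Convert percentages to proportions (divide by 100).
Σ p₁ᵢp₂ᵢ = 0.0008 + 0.0058 + 0.0008 + 0.0575 + 0.0046 + 0.0216 + 0.0384 + 0.0006 = 0.1301
Σp_1ᵢ² = 0.04² + 0.02² + 0.04² + 0.25² + 0.23² + 0.08² + 0.32² + 0.02² = 0.0016 + 0.0004 + 0.0016 + 0.0625 + 0.0529 + 0.0064 + 0.1024 + 0.0004 = 0.2282
Σp_2ᵢ² = 0.02² + 0.29² + 0.02² + 0.23² + 0.02² + 0.27² + 0.12² + 0.03² = 0.0004 + 0.0841 + 0.0004 + 0.0529 + 0.0004 + 0.0729 + 0.0144 + 0.0009 = 0.2264
O = 0.1301 / √(0.2282 × 0.2264) = 0.1301 / 0.22730 = 0.5724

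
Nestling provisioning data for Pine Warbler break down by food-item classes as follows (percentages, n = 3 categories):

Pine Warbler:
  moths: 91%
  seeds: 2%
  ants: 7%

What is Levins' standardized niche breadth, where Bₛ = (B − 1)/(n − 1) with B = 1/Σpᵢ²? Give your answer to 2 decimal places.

0.10

Convert percentages to proportions (divide by 100).
Σpᵢ² = 0.91² + 0.02² + 0.07² = 0.8281 + 0.0004 + 0.0049 = 0.8334
B = 1 / 0.8334 = 1.1999
Bₛ = (B − 1)/(n − 1) = (1.1999 − 1)/(3 − 1) = 0.1999/2 = 0.1000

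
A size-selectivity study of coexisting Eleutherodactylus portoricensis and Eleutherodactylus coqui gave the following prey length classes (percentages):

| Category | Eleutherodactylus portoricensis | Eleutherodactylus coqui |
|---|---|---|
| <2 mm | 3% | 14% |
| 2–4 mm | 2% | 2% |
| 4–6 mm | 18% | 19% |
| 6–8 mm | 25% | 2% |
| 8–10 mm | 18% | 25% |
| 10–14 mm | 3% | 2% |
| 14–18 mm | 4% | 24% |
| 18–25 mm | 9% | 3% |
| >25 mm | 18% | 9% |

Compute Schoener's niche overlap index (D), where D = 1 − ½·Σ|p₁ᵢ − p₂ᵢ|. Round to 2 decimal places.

0.61

Convert percentages to proportions (divide by 100).
Σ|p₁ᵢ − p₂ᵢ| = 0.11 + 0.00 + 0.01 + 0.23 + 0.07 + 0.01 + 0.20 + 0.06 + 0.09 = 0.78
D = 1 − ½ × 0.78 = 1 − 0.390 = 0.6100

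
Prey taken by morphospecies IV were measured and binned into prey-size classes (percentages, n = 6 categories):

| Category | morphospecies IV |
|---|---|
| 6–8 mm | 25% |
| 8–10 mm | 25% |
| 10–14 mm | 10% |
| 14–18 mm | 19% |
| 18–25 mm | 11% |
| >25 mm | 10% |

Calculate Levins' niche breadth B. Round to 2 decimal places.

Convert percentages to proportions (divide by 100).
Σpᵢ² = 0.25² + 0.25² + 0.10² + 0.19² + 0.11² + 0.10² = 0.0625 + 0.0625 + 0.0100 + 0.0361 + 0.0121 + 0.0100 = 0.1932
B = 1 / 0.1932 = 5.1760

5.18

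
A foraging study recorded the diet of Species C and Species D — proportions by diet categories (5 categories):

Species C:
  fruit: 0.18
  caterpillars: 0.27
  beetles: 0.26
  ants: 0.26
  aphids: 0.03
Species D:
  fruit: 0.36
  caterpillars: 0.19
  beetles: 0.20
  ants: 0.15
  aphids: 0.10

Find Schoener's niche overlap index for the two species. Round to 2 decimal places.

0.75

Σ|p₁ᵢ − p₂ᵢ| = 0.18 + 0.08 + 0.06 + 0.11 + 0.07 = 0.50
D = 1 − ½ × 0.50 = 1 − 0.250 = 0.7500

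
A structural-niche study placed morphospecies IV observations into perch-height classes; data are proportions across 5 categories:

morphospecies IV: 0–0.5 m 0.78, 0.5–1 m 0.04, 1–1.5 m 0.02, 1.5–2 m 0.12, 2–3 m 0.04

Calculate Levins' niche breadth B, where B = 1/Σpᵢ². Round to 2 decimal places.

1.60

Σpᵢ² = 0.78² + 0.04² + 0.02² + 0.12² + 0.04² = 0.6084 + 0.0016 + 0.0004 + 0.0144 + 0.0016 = 0.6264
B = 1 / 0.6264 = 1.5964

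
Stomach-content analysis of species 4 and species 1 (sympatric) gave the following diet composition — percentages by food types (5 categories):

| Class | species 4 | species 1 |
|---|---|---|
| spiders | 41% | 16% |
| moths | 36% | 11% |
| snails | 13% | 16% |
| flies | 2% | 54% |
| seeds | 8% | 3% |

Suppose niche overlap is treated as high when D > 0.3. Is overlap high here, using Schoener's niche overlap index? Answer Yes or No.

Yes

Convert percentages to proportions (divide by 100).
Σ|p₁ᵢ − p₂ᵢ| = 0.25 + 0.25 + 0.03 + 0.52 + 0.05 = 1.10
D = 1 − ½ × 1.10 = 1 − 0.550 = 0.4500
D = 0.4500 > 0.3 → Yes.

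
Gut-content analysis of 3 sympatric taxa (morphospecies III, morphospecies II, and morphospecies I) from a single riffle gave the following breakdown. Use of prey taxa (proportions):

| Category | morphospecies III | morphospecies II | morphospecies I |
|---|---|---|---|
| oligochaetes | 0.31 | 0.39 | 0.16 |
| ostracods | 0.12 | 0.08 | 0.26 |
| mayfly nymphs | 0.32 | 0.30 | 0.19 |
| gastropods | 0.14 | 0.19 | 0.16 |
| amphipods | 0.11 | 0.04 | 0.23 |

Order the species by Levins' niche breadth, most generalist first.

Σp_IIIᵢ² = 0.31² + 0.12² + 0.32² + 0.14² + 0.11² = 0.0961 + 0.0144 + 0.1024 + 0.0196 + 0.0121 = 0.2446
B_III = 1 / 0.2446 = 4.0883
Σp_IIᵢ² = 0.39² + 0.08² + 0.30² + 0.19² + 0.04² = 0.1521 + 0.0064 + 0.0900 + 0.0361 + 0.0016 = 0.2862
B_II = 1 / 0.2862 = 3.4941
Σp_Iᵢ² = 0.16² + 0.26² + 0.19² + 0.16² + 0.23² = 0.0256 + 0.0676 + 0.0361 + 0.0256 + 0.0529 = 0.2078
B_I = 1 / 0.2078 = 4.8123
Ranking by B (broadest → narrowest): morphospecies I (4.81) > morphospecies III (4.09) > morphospecies II (3.49)

morphospecies I > morphospecies III > morphospecies II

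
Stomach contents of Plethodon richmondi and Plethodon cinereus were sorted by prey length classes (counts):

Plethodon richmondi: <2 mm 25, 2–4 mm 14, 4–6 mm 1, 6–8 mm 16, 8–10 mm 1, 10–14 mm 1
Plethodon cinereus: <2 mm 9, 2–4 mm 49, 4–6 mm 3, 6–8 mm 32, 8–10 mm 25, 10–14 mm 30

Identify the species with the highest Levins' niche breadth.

Proportions for Plethodon richmondi (n=58): 25/58=0.4310, 14/58=0.2414, 1/58=0.0172, 16/58=0.2759, 1/58=0.0172, 1/58=0.0172
Proportions for Plethodon cinereus (n=148): 9/148=0.0608, 49/148=0.3311, 3/148=0.0203, 32/148=0.2162, 25/148=0.1689, 30/148=0.2027
Σp_richᵢ² = 0.4310² + 0.2414² + 0.0172² + 0.2759² + 0.0172² + 0.0172² = 0.185761 + 0.058274 + 0.000296 + 0.076121 + 0.000296 + 0.000296 = 0.321044
B_rich = 1 / 0.321044 = 3.1148
Σp_cineᵢ² = 0.0608² + 0.3311² + 0.0203² + 0.2162² + 0.1689² + 0.2027² = 0.003697 + 0.109627 + 0.000412 + 0.046742 + 0.028527 + 0.041087 = 0.230092
B_cine = 1 / 0.230092 = 4.3461
Highest B → broadest niche (most generalist): Plethodon cinereus (B = 4.35).

Plethodon cinereus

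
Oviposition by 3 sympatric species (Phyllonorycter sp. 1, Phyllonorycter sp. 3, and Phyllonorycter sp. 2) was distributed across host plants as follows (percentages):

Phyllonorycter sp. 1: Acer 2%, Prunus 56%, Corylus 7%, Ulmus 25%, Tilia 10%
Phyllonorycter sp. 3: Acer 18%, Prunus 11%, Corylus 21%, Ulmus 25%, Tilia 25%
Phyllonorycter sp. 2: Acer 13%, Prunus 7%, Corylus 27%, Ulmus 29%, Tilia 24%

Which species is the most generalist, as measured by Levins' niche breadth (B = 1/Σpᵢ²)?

Convert percentages to proportions (divide by 100).
Σp_1ᵢ² = 0.02² + 0.56² + 0.07² + 0.25² + 0.10² = 0.0004 + 0.3136 + 0.0049 + 0.0625 + 0.0100 = 0.3914
B_1 = 1 / 0.3914 = 2.5549
Σp_3ᵢ² = 0.18² + 0.11² + 0.21² + 0.25² + 0.25² = 0.0324 + 0.0121 + 0.0441 + 0.0625 + 0.0625 = 0.2136
B_3 = 1 / 0.2136 = 4.6816
Σp_2ᵢ² = 0.13² + 0.07² + 0.27² + 0.29² + 0.24² = 0.0169 + 0.0049 + 0.0729 + 0.0841 + 0.0576 = 0.2364
B_2 = 1 / 0.2364 = 4.2301
Highest B → broadest niche (most generalist): Phyllonorycter sp. 3 (B = 4.68).

Phyllonorycter sp. 3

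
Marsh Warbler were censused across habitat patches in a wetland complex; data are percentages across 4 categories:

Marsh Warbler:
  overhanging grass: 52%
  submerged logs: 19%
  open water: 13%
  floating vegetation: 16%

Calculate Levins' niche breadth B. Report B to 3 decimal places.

Convert percentages to proportions (divide by 100).
Σpᵢ² = 0.52² + 0.19² + 0.13² + 0.16² = 0.2704 + 0.0361 + 0.0169 + 0.0256 = 0.3490
B = 1 / 0.3490 = 2.86533

2.865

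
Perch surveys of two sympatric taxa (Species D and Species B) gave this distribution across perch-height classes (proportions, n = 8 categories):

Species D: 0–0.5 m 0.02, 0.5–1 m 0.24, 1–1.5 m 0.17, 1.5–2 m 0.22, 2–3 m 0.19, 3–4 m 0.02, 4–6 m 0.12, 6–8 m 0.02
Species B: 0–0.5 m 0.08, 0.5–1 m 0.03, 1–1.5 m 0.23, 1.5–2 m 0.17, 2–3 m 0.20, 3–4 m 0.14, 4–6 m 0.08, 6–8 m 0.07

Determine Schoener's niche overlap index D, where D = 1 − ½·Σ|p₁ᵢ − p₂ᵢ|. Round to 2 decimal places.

0.70

Σ|p₁ᵢ − p₂ᵢ| = 0.06 + 0.21 + 0.06 + 0.05 + 0.01 + 0.12 + 0.04 + 0.05 = 0.60
D = 1 − ½ × 0.60 = 1 − 0.300 = 0.7000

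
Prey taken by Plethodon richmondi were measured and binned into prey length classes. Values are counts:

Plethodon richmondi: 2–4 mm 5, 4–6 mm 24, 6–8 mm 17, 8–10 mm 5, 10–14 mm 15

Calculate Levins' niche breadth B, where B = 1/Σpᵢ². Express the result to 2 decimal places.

3.82

Proportions for Plethodon richmondi (n=66): 5/66=0.0758, 24/66=0.3636, 17/66=0.2576, 5/66=0.0758, 15/66=0.2273
Σpᵢ² = 0.0758² + 0.3636² + 0.2576² + 0.0758² + 0.2273² = 0.005746 + 0.132205 + 0.066358 + 0.005746 + 0.051665 = 0.261720
B = 1 / 0.261720 = 3.8209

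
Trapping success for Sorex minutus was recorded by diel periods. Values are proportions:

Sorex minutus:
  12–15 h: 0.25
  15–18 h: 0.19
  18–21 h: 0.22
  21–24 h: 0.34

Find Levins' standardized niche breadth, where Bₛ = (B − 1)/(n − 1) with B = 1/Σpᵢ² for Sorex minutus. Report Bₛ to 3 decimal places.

0.936

Σpᵢ² = 0.25² + 0.19² + 0.22² + 0.34² = 0.0625 + 0.0361 + 0.0484 + 0.1156 = 0.2626
B = 1 / 0.2626 = 3.80807
Bₛ = (B − 1)/(n − 1) = (3.80807 − 1)/(4 − 1) = 2.80807/3 = 0.93602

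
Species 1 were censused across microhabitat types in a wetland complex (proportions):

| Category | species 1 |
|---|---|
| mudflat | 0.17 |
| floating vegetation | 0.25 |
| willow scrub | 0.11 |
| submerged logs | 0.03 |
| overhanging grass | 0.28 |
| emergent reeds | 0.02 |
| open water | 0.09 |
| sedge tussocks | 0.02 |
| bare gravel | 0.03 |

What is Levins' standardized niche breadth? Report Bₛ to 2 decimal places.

Σpᵢ² = 0.17² + 0.25² + 0.11² + 0.03² + 0.28² + 0.02² + 0.09² + 0.02² + 0.03² = 0.0289 + 0.0625 + 0.0121 + 0.0009 + 0.0784 + 0.0004 + 0.0081 + 0.0004 + 0.0009 = 0.1926
B = 1 / 0.1926 = 5.1921
Bₛ = (B − 1)/(n − 1) = (5.1921 − 1)/(9 − 1) = 4.1921/8 = 0.5240

0.52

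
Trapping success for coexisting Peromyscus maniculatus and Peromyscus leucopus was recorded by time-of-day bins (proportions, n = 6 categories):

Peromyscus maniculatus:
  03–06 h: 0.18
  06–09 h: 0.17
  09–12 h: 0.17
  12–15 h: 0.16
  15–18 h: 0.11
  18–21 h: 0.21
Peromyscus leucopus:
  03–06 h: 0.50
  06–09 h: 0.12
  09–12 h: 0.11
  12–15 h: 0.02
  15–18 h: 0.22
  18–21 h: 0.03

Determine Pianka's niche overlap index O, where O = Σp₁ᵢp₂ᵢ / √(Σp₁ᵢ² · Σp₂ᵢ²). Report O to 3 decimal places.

Σ p₁ᵢp₂ᵢ = 0.0900 + 0.0204 + 0.0187 + 0.0032 + 0.0242 + 0.0063 = 0.1628
Σp_1ᵢ² = 0.18² + 0.17² + 0.17² + 0.16² + 0.11² + 0.21² = 0.0324 + 0.0289 + 0.0289 + 0.0256 + 0.0121 + 0.0441 = 0.1720
Σp_2ᵢ² = 0.50² + 0.12² + 0.11² + 0.02² + 0.22² + 0.03² = 0.2500 + 0.0144 + 0.0121 + 0.0004 + 0.0484 + 0.0009 = 0.3262
O = 0.1628 / √(0.1720 × 0.3262) = 0.1628 / 0.236868 = 0.68730

0.687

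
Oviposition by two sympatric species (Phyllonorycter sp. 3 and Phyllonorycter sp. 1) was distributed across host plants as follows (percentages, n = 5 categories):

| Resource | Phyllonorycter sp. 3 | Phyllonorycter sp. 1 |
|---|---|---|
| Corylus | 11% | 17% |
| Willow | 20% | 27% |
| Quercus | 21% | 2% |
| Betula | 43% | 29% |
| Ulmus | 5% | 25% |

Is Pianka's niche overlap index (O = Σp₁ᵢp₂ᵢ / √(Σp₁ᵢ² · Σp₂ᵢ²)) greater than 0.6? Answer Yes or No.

Yes

Convert percentages to proportions (divide by 100).
Σ p₁ᵢp₂ᵢ = 0.0187 + 0.0540 + 0.0042 + 0.1247 + 0.0125 = 0.2141
Σp_1ᵢ² = 0.11² + 0.20² + 0.21² + 0.43² + 0.05² = 0.0121 + 0.0400 + 0.0441 + 0.1849 + 0.0025 = 0.2836
Σp_2ᵢ² = 0.17² + 0.27² + 0.02² + 0.29² + 0.25² = 0.0289 + 0.0729 + 0.0004 + 0.0841 + 0.0625 = 0.2488
O = 0.2141 / √(0.2836 × 0.2488) = 0.2141 / 0.26563 = 0.8060
O = 0.8060 > 0.6 → Yes.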